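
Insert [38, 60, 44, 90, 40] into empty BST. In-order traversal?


Insert 38: root
Insert 60: R from 38
Insert 44: R from 38 -> L from 60
Insert 90: R from 38 -> R from 60
Insert 40: R from 38 -> L from 60 -> L from 44

In-order: [38, 40, 44, 60, 90]


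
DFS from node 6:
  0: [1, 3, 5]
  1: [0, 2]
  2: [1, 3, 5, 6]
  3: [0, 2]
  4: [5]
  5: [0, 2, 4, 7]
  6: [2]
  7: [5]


Visit 6, push [2]
Visit 2, push [5, 3, 1]
Visit 1, push [0]
Visit 0, push [5, 3]
Visit 3, push []
Visit 5, push [7, 4]
Visit 4, push []
Visit 7, push []

DFS order: [6, 2, 1, 0, 3, 5, 4, 7]


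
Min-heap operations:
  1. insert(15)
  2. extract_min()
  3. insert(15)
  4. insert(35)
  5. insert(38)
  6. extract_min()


insert(15) -> [15]
extract_min()->15, []
insert(15) -> [15]
insert(35) -> [15, 35]
insert(38) -> [15, 35, 38]
extract_min()->15, [35, 38]

Final heap: [35, 38]


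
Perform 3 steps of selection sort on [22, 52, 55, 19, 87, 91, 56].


Initial: [22, 52, 55, 19, 87, 91, 56]
Step 1: min=19 at 3
  Swap: [19, 52, 55, 22, 87, 91, 56]
Step 2: min=22 at 3
  Swap: [19, 22, 55, 52, 87, 91, 56]
Step 3: min=52 at 3
  Swap: [19, 22, 52, 55, 87, 91, 56]

After 3 steps: [19, 22, 52, 55, 87, 91, 56]


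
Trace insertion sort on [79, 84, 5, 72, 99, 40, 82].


Initial: [79, 84, 5, 72, 99, 40, 82]
Insert 84: [79, 84, 5, 72, 99, 40, 82]
Insert 5: [5, 79, 84, 72, 99, 40, 82]
Insert 72: [5, 72, 79, 84, 99, 40, 82]
Insert 99: [5, 72, 79, 84, 99, 40, 82]
Insert 40: [5, 40, 72, 79, 84, 99, 82]
Insert 82: [5, 40, 72, 79, 82, 84, 99]

Sorted: [5, 40, 72, 79, 82, 84, 99]


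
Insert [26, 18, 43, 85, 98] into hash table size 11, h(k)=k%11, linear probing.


Insert 26: h=4 -> slot 4
Insert 18: h=7 -> slot 7
Insert 43: h=10 -> slot 10
Insert 85: h=8 -> slot 8
Insert 98: h=10, 1 probes -> slot 0

Table: [98, None, None, None, 26, None, None, 18, 85, None, 43]


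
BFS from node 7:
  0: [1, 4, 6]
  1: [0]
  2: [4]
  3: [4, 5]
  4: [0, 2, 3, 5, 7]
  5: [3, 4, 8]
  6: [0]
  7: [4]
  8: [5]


Visit 7, enqueue [4]
Visit 4, enqueue [0, 2, 3, 5]
Visit 0, enqueue [1, 6]
Visit 2, enqueue []
Visit 3, enqueue []
Visit 5, enqueue [8]
Visit 1, enqueue []
Visit 6, enqueue []
Visit 8, enqueue []

BFS order: [7, 4, 0, 2, 3, 5, 1, 6, 8]


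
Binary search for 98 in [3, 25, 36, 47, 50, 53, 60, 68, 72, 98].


Step 1: lo=0, hi=9, mid=4, val=50
Step 2: lo=5, hi=9, mid=7, val=68
Step 3: lo=8, hi=9, mid=8, val=72
Step 4: lo=9, hi=9, mid=9, val=98

Found at index 9


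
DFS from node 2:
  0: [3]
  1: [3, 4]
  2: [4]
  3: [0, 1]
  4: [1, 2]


Visit 2, push [4]
Visit 4, push [1]
Visit 1, push [3]
Visit 3, push [0]
Visit 0, push []

DFS order: [2, 4, 1, 3, 0]


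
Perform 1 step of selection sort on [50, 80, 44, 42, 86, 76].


Initial: [50, 80, 44, 42, 86, 76]
Step 1: min=42 at 3
  Swap: [42, 80, 44, 50, 86, 76]

After 1 step: [42, 80, 44, 50, 86, 76]


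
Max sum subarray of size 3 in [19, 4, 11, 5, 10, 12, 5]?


[0:3]: 34
[1:4]: 20
[2:5]: 26
[3:6]: 27
[4:7]: 27

Max: 34 at [0:3]


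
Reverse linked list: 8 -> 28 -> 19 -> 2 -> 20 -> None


Step 1: curr=8, set curr.next=prev(None) | reversed so far: 8
Step 2: curr=28, set curr.next=prev(8) | reversed so far: 28 -> 8
Step 3: curr=19, set curr.next=prev(28) | reversed so far: 19 -> 28 -> 8
Step 4: curr=2, set curr.next=prev(19) | reversed so far: 2 -> 19 -> 28 -> 8
Step 5: curr=20, set curr.next=prev(2) | reversed so far: 20 -> 2 -> 19 -> 28 -> 8

20 -> 2 -> 19 -> 28 -> 8 -> None


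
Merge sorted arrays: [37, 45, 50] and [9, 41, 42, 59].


Take 9 from B
Take 37 from A
Take 41 from B
Take 42 from B
Take 45 from A
Take 50 from A

Merged: [9, 37, 41, 42, 45, 50, 59]


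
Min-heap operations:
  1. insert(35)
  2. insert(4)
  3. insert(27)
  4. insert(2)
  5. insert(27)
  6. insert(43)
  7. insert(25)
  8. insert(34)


insert(35) -> [35]
insert(4) -> [4, 35]
insert(27) -> [4, 35, 27]
insert(2) -> [2, 4, 27, 35]
insert(27) -> [2, 4, 27, 35, 27]
insert(43) -> [2, 4, 27, 35, 27, 43]
insert(25) -> [2, 4, 25, 35, 27, 43, 27]
insert(34) -> [2, 4, 25, 34, 27, 43, 27, 35]

Final heap: [2, 4, 25, 34, 27, 43, 27, 35]


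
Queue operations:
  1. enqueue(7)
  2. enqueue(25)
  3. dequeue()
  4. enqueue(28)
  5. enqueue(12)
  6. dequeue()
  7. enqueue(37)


enqueue(7) -> [7]
enqueue(25) -> [7, 25]
dequeue()->7, [25]
enqueue(28) -> [25, 28]
enqueue(12) -> [25, 28, 12]
dequeue()->25, [28, 12]
enqueue(37) -> [28, 12, 37]

Final queue: [28, 12, 37]


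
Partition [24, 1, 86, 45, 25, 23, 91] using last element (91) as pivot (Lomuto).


Pivot: 91
  24 <= 91: advance i (no swap)
  1 <= 91: advance i (no swap)
  86 <= 91: advance i (no swap)
  45 <= 91: advance i (no swap)
  25 <= 91: advance i (no swap)
  23 <= 91: advance i (no swap)
Place pivot at 6: [24, 1, 86, 45, 25, 23, 91]

Partitioned: [24, 1, 86, 45, 25, 23, 91]


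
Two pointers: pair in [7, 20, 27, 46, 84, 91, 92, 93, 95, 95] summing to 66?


lo=0(7)+hi=9(95)=102
lo=0(7)+hi=8(95)=102
lo=0(7)+hi=7(93)=100
lo=0(7)+hi=6(92)=99
lo=0(7)+hi=5(91)=98
lo=0(7)+hi=4(84)=91
lo=0(7)+hi=3(46)=53
lo=1(20)+hi=3(46)=66

Yes: 20+46=66


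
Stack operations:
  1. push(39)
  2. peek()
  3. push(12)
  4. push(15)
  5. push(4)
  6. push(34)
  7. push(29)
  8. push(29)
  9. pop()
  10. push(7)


push(39) -> [39]
peek()->39
push(12) -> [39, 12]
push(15) -> [39, 12, 15]
push(4) -> [39, 12, 15, 4]
push(34) -> [39, 12, 15, 4, 34]
push(29) -> [39, 12, 15, 4, 34, 29]
push(29) -> [39, 12, 15, 4, 34, 29, 29]
pop()->29, [39, 12, 15, 4, 34, 29]
push(7) -> [39, 12, 15, 4, 34, 29, 7]

Final stack: [39, 12, 15, 4, 34, 29, 7]


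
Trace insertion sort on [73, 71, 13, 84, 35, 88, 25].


Initial: [73, 71, 13, 84, 35, 88, 25]
Insert 71: [71, 73, 13, 84, 35, 88, 25]
Insert 13: [13, 71, 73, 84, 35, 88, 25]
Insert 84: [13, 71, 73, 84, 35, 88, 25]
Insert 35: [13, 35, 71, 73, 84, 88, 25]
Insert 88: [13, 35, 71, 73, 84, 88, 25]
Insert 25: [13, 25, 35, 71, 73, 84, 88]

Sorted: [13, 25, 35, 71, 73, 84, 88]


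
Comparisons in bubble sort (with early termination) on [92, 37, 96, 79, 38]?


Algorithm: bubble sort (with early termination)
Input: [92, 37, 96, 79, 38]
Sorted: [37, 38, 79, 92, 96]

10


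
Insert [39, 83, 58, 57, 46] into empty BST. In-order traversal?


Insert 39: root
Insert 83: R from 39
Insert 58: R from 39 -> L from 83
Insert 57: R from 39 -> L from 83 -> L from 58
Insert 46: R from 39 -> L from 83 -> L from 58 -> L from 57

In-order: [39, 46, 57, 58, 83]


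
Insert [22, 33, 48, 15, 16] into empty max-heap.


Insert 22: [22]
Insert 33: [33, 22]
Insert 48: [48, 22, 33]
Insert 15: [48, 22, 33, 15]
Insert 16: [48, 22, 33, 15, 16]

Final heap: [48, 22, 33, 15, 16]


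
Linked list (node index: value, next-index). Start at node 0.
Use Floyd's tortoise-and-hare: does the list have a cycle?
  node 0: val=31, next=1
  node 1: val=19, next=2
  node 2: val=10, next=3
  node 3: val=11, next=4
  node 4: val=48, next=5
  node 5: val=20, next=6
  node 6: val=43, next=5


Floyd's tortoise (slow, +1) and hare (fast, +2):
  init: slow=0, fast=0
  step 1: slow=1, fast=2
  step 2: slow=2, fast=4
  step 3: slow=3, fast=6
  step 4: slow=4, fast=6
  step 5: slow=5, fast=6
  step 6: slow=6, fast=6
  slow == fast at node 6: cycle detected

Cycle: yes


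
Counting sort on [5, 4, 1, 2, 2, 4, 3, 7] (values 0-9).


Input: [5, 4, 1, 2, 2, 4, 3, 7]
Counts: [0, 1, 2, 1, 2, 1, 0, 1, 0, 0]

Sorted: [1, 2, 2, 3, 4, 4, 5, 7]


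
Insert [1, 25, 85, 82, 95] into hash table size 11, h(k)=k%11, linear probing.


Insert 1: h=1 -> slot 1
Insert 25: h=3 -> slot 3
Insert 85: h=8 -> slot 8
Insert 82: h=5 -> slot 5
Insert 95: h=7 -> slot 7

Table: [None, 1, None, 25, None, 82, None, 95, 85, None, None]


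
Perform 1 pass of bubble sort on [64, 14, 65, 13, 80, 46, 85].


Initial: [64, 14, 65, 13, 80, 46, 85]
Pass 1: [14, 64, 13, 65, 46, 80, 85] (3 swaps)

After 1 pass: [14, 64, 13, 65, 46, 80, 85]


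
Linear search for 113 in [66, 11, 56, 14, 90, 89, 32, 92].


i=0: 66!=113
i=1: 11!=113
i=2: 56!=113
i=3: 14!=113
i=4: 90!=113
i=5: 89!=113
i=6: 32!=113
i=7: 92!=113

Not found, 8 comps


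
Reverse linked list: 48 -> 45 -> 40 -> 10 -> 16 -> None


Step 1: curr=48, set curr.next=prev(None) | reversed so far: 48
Step 2: curr=45, set curr.next=prev(48) | reversed so far: 45 -> 48
Step 3: curr=40, set curr.next=prev(45) | reversed so far: 40 -> 45 -> 48
Step 4: curr=10, set curr.next=prev(40) | reversed so far: 10 -> 40 -> 45 -> 48
Step 5: curr=16, set curr.next=prev(10) | reversed so far: 16 -> 10 -> 40 -> 45 -> 48

16 -> 10 -> 40 -> 45 -> 48 -> None


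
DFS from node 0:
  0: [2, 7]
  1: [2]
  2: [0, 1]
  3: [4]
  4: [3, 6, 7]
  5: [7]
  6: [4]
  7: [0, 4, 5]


Visit 0, push [7, 2]
Visit 2, push [1]
Visit 1, push []
Visit 7, push [5, 4]
Visit 4, push [6, 3]
Visit 3, push []
Visit 6, push []
Visit 5, push []

DFS order: [0, 2, 1, 7, 4, 3, 6, 5]


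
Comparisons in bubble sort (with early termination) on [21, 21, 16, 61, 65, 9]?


Algorithm: bubble sort (with early termination)
Input: [21, 21, 16, 61, 65, 9]
Sorted: [9, 16, 21, 21, 61, 65]

15


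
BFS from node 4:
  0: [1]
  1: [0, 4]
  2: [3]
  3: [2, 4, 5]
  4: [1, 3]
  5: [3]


Visit 4, enqueue [1, 3]
Visit 1, enqueue [0]
Visit 3, enqueue [2, 5]
Visit 0, enqueue []
Visit 2, enqueue []
Visit 5, enqueue []

BFS order: [4, 1, 3, 0, 2, 5]


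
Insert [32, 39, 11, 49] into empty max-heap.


Insert 32: [32]
Insert 39: [39, 32]
Insert 11: [39, 32, 11]
Insert 49: [49, 39, 11, 32]

Final heap: [49, 39, 11, 32]


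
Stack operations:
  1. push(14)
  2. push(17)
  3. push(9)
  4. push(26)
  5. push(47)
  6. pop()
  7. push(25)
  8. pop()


push(14) -> [14]
push(17) -> [14, 17]
push(9) -> [14, 17, 9]
push(26) -> [14, 17, 9, 26]
push(47) -> [14, 17, 9, 26, 47]
pop()->47, [14, 17, 9, 26]
push(25) -> [14, 17, 9, 26, 25]
pop()->25, [14, 17, 9, 26]

Final stack: [14, 17, 9, 26]


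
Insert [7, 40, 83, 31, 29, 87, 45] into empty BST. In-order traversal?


Insert 7: root
Insert 40: R from 7
Insert 83: R from 7 -> R from 40
Insert 31: R from 7 -> L from 40
Insert 29: R from 7 -> L from 40 -> L from 31
Insert 87: R from 7 -> R from 40 -> R from 83
Insert 45: R from 7 -> R from 40 -> L from 83

In-order: [7, 29, 31, 40, 45, 83, 87]


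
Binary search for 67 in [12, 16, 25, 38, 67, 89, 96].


Step 1: lo=0, hi=6, mid=3, val=38
Step 2: lo=4, hi=6, mid=5, val=89
Step 3: lo=4, hi=4, mid=4, val=67

Found at index 4


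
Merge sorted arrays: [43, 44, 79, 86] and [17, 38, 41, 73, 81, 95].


Take 17 from B
Take 38 from B
Take 41 from B
Take 43 from A
Take 44 from A
Take 73 from B
Take 79 from A
Take 81 from B
Take 86 from A

Merged: [17, 38, 41, 43, 44, 73, 79, 81, 86, 95]


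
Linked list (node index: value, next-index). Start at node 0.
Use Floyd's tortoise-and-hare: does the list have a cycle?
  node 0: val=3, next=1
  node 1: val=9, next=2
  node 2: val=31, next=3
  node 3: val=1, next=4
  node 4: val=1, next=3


Floyd's tortoise (slow, +1) and hare (fast, +2):
  init: slow=0, fast=0
  step 1: slow=1, fast=2
  step 2: slow=2, fast=4
  step 3: slow=3, fast=4
  step 4: slow=4, fast=4
  slow == fast at node 4: cycle detected

Cycle: yes


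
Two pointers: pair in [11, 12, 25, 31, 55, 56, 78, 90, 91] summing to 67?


lo=0(11)+hi=8(91)=102
lo=0(11)+hi=7(90)=101
lo=0(11)+hi=6(78)=89
lo=0(11)+hi=5(56)=67

Yes: 11+56=67


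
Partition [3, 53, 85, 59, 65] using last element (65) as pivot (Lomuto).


Pivot: 65
  3 <= 65: advance i (no swap)
  53 <= 65: advance i (no swap)
  59 <= 65: swap -> [3, 53, 59, 85, 65]
Place pivot at 3: [3, 53, 59, 65, 85]

Partitioned: [3, 53, 59, 65, 85]


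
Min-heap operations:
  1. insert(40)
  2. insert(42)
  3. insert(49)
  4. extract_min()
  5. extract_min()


insert(40) -> [40]
insert(42) -> [40, 42]
insert(49) -> [40, 42, 49]
extract_min()->40, [42, 49]
extract_min()->42, [49]

Final heap: [49]


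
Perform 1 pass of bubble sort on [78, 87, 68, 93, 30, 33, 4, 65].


Initial: [78, 87, 68, 93, 30, 33, 4, 65]
Pass 1: [78, 68, 87, 30, 33, 4, 65, 93] (5 swaps)

After 1 pass: [78, 68, 87, 30, 33, 4, 65, 93]


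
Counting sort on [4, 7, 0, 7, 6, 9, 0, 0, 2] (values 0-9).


Input: [4, 7, 0, 7, 6, 9, 0, 0, 2]
Counts: [3, 0, 1, 0, 1, 0, 1, 2, 0, 1]

Sorted: [0, 0, 0, 2, 4, 6, 7, 7, 9]


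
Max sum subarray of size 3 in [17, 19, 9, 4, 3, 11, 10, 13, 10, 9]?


[0:3]: 45
[1:4]: 32
[2:5]: 16
[3:6]: 18
[4:7]: 24
[5:8]: 34
[6:9]: 33
[7:10]: 32

Max: 45 at [0:3]


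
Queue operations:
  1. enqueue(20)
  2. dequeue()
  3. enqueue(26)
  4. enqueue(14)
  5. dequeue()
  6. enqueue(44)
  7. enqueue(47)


enqueue(20) -> [20]
dequeue()->20, []
enqueue(26) -> [26]
enqueue(14) -> [26, 14]
dequeue()->26, [14]
enqueue(44) -> [14, 44]
enqueue(47) -> [14, 44, 47]

Final queue: [14, 44, 47]


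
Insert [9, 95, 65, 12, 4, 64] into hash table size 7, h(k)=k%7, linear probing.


Insert 9: h=2 -> slot 2
Insert 95: h=4 -> slot 4
Insert 65: h=2, 1 probes -> slot 3
Insert 12: h=5 -> slot 5
Insert 4: h=4, 2 probes -> slot 6
Insert 64: h=1 -> slot 1

Table: [None, 64, 9, 65, 95, 12, 4]


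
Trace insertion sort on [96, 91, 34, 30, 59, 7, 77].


Initial: [96, 91, 34, 30, 59, 7, 77]
Insert 91: [91, 96, 34, 30, 59, 7, 77]
Insert 34: [34, 91, 96, 30, 59, 7, 77]
Insert 30: [30, 34, 91, 96, 59, 7, 77]
Insert 59: [30, 34, 59, 91, 96, 7, 77]
Insert 7: [7, 30, 34, 59, 91, 96, 77]
Insert 77: [7, 30, 34, 59, 77, 91, 96]

Sorted: [7, 30, 34, 59, 77, 91, 96]


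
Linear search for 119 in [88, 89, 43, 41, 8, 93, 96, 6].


i=0: 88!=119
i=1: 89!=119
i=2: 43!=119
i=3: 41!=119
i=4: 8!=119
i=5: 93!=119
i=6: 96!=119
i=7: 6!=119

Not found, 8 comps


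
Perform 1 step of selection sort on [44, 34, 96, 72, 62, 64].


Initial: [44, 34, 96, 72, 62, 64]
Step 1: min=34 at 1
  Swap: [34, 44, 96, 72, 62, 64]

After 1 step: [34, 44, 96, 72, 62, 64]


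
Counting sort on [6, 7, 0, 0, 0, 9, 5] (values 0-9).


Input: [6, 7, 0, 0, 0, 9, 5]
Counts: [3, 0, 0, 0, 0, 1, 1, 1, 0, 1]

Sorted: [0, 0, 0, 5, 6, 7, 9]


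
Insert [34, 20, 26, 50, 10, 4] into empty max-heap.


Insert 34: [34]
Insert 20: [34, 20]
Insert 26: [34, 20, 26]
Insert 50: [50, 34, 26, 20]
Insert 10: [50, 34, 26, 20, 10]
Insert 4: [50, 34, 26, 20, 10, 4]

Final heap: [50, 34, 26, 20, 10, 4]


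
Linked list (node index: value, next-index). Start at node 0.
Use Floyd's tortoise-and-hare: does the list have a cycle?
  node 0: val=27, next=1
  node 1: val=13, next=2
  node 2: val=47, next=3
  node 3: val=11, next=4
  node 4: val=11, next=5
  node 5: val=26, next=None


Floyd's tortoise (slow, +1) and hare (fast, +2):
  init: slow=0, fast=0
  step 1: slow=1, fast=2
  step 2: slow=2, fast=4
  step 3: fast 4->5->None, no cycle

Cycle: no


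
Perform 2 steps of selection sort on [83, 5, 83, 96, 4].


Initial: [83, 5, 83, 96, 4]
Step 1: min=4 at 4
  Swap: [4, 5, 83, 96, 83]
Step 2: min=5 at 1
  Swap: [4, 5, 83, 96, 83]

After 2 steps: [4, 5, 83, 96, 83]


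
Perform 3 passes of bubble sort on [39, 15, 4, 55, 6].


Initial: [39, 15, 4, 55, 6]
Pass 1: [15, 4, 39, 6, 55] (3 swaps)
Pass 2: [4, 15, 6, 39, 55] (2 swaps)
Pass 3: [4, 6, 15, 39, 55] (1 swaps)

After 3 passes: [4, 6, 15, 39, 55]


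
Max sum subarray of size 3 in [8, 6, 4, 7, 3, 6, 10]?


[0:3]: 18
[1:4]: 17
[2:5]: 14
[3:6]: 16
[4:7]: 19

Max: 19 at [4:7]


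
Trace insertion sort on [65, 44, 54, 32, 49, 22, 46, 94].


Initial: [65, 44, 54, 32, 49, 22, 46, 94]
Insert 44: [44, 65, 54, 32, 49, 22, 46, 94]
Insert 54: [44, 54, 65, 32, 49, 22, 46, 94]
Insert 32: [32, 44, 54, 65, 49, 22, 46, 94]
Insert 49: [32, 44, 49, 54, 65, 22, 46, 94]
Insert 22: [22, 32, 44, 49, 54, 65, 46, 94]
Insert 46: [22, 32, 44, 46, 49, 54, 65, 94]
Insert 94: [22, 32, 44, 46, 49, 54, 65, 94]

Sorted: [22, 32, 44, 46, 49, 54, 65, 94]


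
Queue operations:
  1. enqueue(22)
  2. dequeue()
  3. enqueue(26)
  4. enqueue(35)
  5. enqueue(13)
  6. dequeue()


enqueue(22) -> [22]
dequeue()->22, []
enqueue(26) -> [26]
enqueue(35) -> [26, 35]
enqueue(13) -> [26, 35, 13]
dequeue()->26, [35, 13]

Final queue: [35, 13]


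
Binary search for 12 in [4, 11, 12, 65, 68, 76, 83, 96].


Step 1: lo=0, hi=7, mid=3, val=65
Step 2: lo=0, hi=2, mid=1, val=11
Step 3: lo=2, hi=2, mid=2, val=12

Found at index 2


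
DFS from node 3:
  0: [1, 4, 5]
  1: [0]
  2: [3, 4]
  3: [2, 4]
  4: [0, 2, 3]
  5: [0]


Visit 3, push [4, 2]
Visit 2, push [4]
Visit 4, push [0]
Visit 0, push [5, 1]
Visit 1, push []
Visit 5, push []

DFS order: [3, 2, 4, 0, 1, 5]


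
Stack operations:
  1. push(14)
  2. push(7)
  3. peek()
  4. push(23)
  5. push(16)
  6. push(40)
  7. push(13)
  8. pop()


push(14) -> [14]
push(7) -> [14, 7]
peek()->7
push(23) -> [14, 7, 23]
push(16) -> [14, 7, 23, 16]
push(40) -> [14, 7, 23, 16, 40]
push(13) -> [14, 7, 23, 16, 40, 13]
pop()->13, [14, 7, 23, 16, 40]

Final stack: [14, 7, 23, 16, 40]


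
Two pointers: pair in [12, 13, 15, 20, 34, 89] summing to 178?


lo=0(12)+hi=5(89)=101
lo=1(13)+hi=5(89)=102
lo=2(15)+hi=5(89)=104
lo=3(20)+hi=5(89)=109
lo=4(34)+hi=5(89)=123

No pair found


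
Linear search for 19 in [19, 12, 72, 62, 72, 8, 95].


i=0: 19==19 found!

Found at 0, 1 comps


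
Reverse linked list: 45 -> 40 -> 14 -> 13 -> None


Step 1: curr=45, set curr.next=prev(None) | reversed so far: 45
Step 2: curr=40, set curr.next=prev(45) | reversed so far: 40 -> 45
Step 3: curr=14, set curr.next=prev(40) | reversed so far: 14 -> 40 -> 45
Step 4: curr=13, set curr.next=prev(14) | reversed so far: 13 -> 14 -> 40 -> 45

13 -> 14 -> 40 -> 45 -> None


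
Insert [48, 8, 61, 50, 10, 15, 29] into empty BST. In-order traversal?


Insert 48: root
Insert 8: L from 48
Insert 61: R from 48
Insert 50: R from 48 -> L from 61
Insert 10: L from 48 -> R from 8
Insert 15: L from 48 -> R from 8 -> R from 10
Insert 29: L from 48 -> R from 8 -> R from 10 -> R from 15

In-order: [8, 10, 15, 29, 48, 50, 61]


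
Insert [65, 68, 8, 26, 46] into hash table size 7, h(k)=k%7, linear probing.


Insert 65: h=2 -> slot 2
Insert 68: h=5 -> slot 5
Insert 8: h=1 -> slot 1
Insert 26: h=5, 1 probes -> slot 6
Insert 46: h=4 -> slot 4

Table: [None, 8, 65, None, 46, 68, 26]


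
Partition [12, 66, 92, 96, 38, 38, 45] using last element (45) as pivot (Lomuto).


Pivot: 45
  12 <= 45: advance i (no swap)
  38 <= 45: swap -> [12, 38, 92, 96, 66, 38, 45]
  38 <= 45: swap -> [12, 38, 38, 96, 66, 92, 45]
Place pivot at 3: [12, 38, 38, 45, 66, 92, 96]

Partitioned: [12, 38, 38, 45, 66, 92, 96]


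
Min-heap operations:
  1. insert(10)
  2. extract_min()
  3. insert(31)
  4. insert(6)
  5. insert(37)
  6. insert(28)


insert(10) -> [10]
extract_min()->10, []
insert(31) -> [31]
insert(6) -> [6, 31]
insert(37) -> [6, 31, 37]
insert(28) -> [6, 28, 37, 31]

Final heap: [6, 28, 37, 31]


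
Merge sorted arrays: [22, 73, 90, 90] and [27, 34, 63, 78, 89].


Take 22 from A
Take 27 from B
Take 34 from B
Take 63 from B
Take 73 from A
Take 78 from B
Take 89 from B

Merged: [22, 27, 34, 63, 73, 78, 89, 90, 90]


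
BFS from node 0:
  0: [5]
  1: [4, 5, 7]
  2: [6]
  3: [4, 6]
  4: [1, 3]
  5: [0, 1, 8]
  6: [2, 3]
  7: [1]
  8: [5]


Visit 0, enqueue [5]
Visit 5, enqueue [1, 8]
Visit 1, enqueue [4, 7]
Visit 8, enqueue []
Visit 4, enqueue [3]
Visit 7, enqueue []
Visit 3, enqueue [6]
Visit 6, enqueue [2]
Visit 2, enqueue []

BFS order: [0, 5, 1, 8, 4, 7, 3, 6, 2]


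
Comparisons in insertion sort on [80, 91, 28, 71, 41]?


Algorithm: insertion sort
Input: [80, 91, 28, 71, 41]
Sorted: [28, 41, 71, 80, 91]

10


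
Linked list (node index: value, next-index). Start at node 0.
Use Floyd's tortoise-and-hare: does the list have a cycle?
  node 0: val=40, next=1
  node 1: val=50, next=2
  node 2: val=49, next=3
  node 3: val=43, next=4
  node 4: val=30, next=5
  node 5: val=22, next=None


Floyd's tortoise (slow, +1) and hare (fast, +2):
  init: slow=0, fast=0
  step 1: slow=1, fast=2
  step 2: slow=2, fast=4
  step 3: fast 4->5->None, no cycle

Cycle: no


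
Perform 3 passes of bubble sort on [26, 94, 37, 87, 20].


Initial: [26, 94, 37, 87, 20]
Pass 1: [26, 37, 87, 20, 94] (3 swaps)
Pass 2: [26, 37, 20, 87, 94] (1 swaps)
Pass 3: [26, 20, 37, 87, 94] (1 swaps)

After 3 passes: [26, 20, 37, 87, 94]


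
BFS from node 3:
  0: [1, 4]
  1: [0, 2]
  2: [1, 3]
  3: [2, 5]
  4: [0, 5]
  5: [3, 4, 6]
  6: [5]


Visit 3, enqueue [2, 5]
Visit 2, enqueue [1]
Visit 5, enqueue [4, 6]
Visit 1, enqueue [0]
Visit 4, enqueue []
Visit 6, enqueue []
Visit 0, enqueue []

BFS order: [3, 2, 5, 1, 4, 6, 0]


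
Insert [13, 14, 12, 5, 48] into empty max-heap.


Insert 13: [13]
Insert 14: [14, 13]
Insert 12: [14, 13, 12]
Insert 5: [14, 13, 12, 5]
Insert 48: [48, 14, 12, 5, 13]

Final heap: [48, 14, 12, 5, 13]


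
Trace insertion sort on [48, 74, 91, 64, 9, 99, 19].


Initial: [48, 74, 91, 64, 9, 99, 19]
Insert 74: [48, 74, 91, 64, 9, 99, 19]
Insert 91: [48, 74, 91, 64, 9, 99, 19]
Insert 64: [48, 64, 74, 91, 9, 99, 19]
Insert 9: [9, 48, 64, 74, 91, 99, 19]
Insert 99: [9, 48, 64, 74, 91, 99, 19]
Insert 19: [9, 19, 48, 64, 74, 91, 99]

Sorted: [9, 19, 48, 64, 74, 91, 99]


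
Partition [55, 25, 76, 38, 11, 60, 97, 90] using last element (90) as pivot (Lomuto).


Pivot: 90
  55 <= 90: advance i (no swap)
  25 <= 90: advance i (no swap)
  76 <= 90: advance i (no swap)
  38 <= 90: advance i (no swap)
  11 <= 90: advance i (no swap)
  60 <= 90: advance i (no swap)
Place pivot at 6: [55, 25, 76, 38, 11, 60, 90, 97]

Partitioned: [55, 25, 76, 38, 11, 60, 90, 97]


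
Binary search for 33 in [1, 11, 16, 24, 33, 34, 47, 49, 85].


Step 1: lo=0, hi=8, mid=4, val=33

Found at index 4


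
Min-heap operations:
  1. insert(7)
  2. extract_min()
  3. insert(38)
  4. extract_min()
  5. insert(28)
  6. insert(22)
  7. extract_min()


insert(7) -> [7]
extract_min()->7, []
insert(38) -> [38]
extract_min()->38, []
insert(28) -> [28]
insert(22) -> [22, 28]
extract_min()->22, [28]

Final heap: [28]


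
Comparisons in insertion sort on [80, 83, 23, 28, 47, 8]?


Algorithm: insertion sort
Input: [80, 83, 23, 28, 47, 8]
Sorted: [8, 23, 28, 47, 80, 83]

14


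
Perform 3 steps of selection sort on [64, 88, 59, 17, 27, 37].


Initial: [64, 88, 59, 17, 27, 37]
Step 1: min=17 at 3
  Swap: [17, 88, 59, 64, 27, 37]
Step 2: min=27 at 4
  Swap: [17, 27, 59, 64, 88, 37]
Step 3: min=37 at 5
  Swap: [17, 27, 37, 64, 88, 59]

After 3 steps: [17, 27, 37, 64, 88, 59]


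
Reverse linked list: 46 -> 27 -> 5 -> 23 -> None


Step 1: curr=46, set curr.next=prev(None) | reversed so far: 46
Step 2: curr=27, set curr.next=prev(46) | reversed so far: 27 -> 46
Step 3: curr=5, set curr.next=prev(27) | reversed so far: 5 -> 27 -> 46
Step 4: curr=23, set curr.next=prev(5) | reversed so far: 23 -> 5 -> 27 -> 46

23 -> 5 -> 27 -> 46 -> None


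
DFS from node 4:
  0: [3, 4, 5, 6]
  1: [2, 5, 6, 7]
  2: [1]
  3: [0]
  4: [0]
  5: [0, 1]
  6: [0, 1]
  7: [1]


Visit 4, push [0]
Visit 0, push [6, 5, 3]
Visit 3, push []
Visit 5, push [1]
Visit 1, push [7, 6, 2]
Visit 2, push []
Visit 6, push []
Visit 7, push []

DFS order: [4, 0, 3, 5, 1, 2, 6, 7]


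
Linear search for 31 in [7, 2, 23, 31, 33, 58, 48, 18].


i=0: 7!=31
i=1: 2!=31
i=2: 23!=31
i=3: 31==31 found!

Found at 3, 4 comps


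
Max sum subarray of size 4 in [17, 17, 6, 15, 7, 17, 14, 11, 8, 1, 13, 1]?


[0:4]: 55
[1:5]: 45
[2:6]: 45
[3:7]: 53
[4:8]: 49
[5:9]: 50
[6:10]: 34
[7:11]: 33
[8:12]: 23

Max: 55 at [0:4]


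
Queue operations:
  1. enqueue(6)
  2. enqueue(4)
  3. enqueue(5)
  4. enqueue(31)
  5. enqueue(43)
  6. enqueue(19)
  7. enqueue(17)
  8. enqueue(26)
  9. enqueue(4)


enqueue(6) -> [6]
enqueue(4) -> [6, 4]
enqueue(5) -> [6, 4, 5]
enqueue(31) -> [6, 4, 5, 31]
enqueue(43) -> [6, 4, 5, 31, 43]
enqueue(19) -> [6, 4, 5, 31, 43, 19]
enqueue(17) -> [6, 4, 5, 31, 43, 19, 17]
enqueue(26) -> [6, 4, 5, 31, 43, 19, 17, 26]
enqueue(4) -> [6, 4, 5, 31, 43, 19, 17, 26, 4]

Final queue: [6, 4, 5, 31, 43, 19, 17, 26, 4]


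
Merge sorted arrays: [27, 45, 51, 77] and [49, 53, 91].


Take 27 from A
Take 45 from A
Take 49 from B
Take 51 from A
Take 53 from B
Take 77 from A

Merged: [27, 45, 49, 51, 53, 77, 91]


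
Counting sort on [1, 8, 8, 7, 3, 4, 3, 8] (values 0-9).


Input: [1, 8, 8, 7, 3, 4, 3, 8]
Counts: [0, 1, 0, 2, 1, 0, 0, 1, 3, 0]

Sorted: [1, 3, 3, 4, 7, 8, 8, 8]


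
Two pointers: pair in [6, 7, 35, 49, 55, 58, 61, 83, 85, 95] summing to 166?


lo=0(6)+hi=9(95)=101
lo=1(7)+hi=9(95)=102
lo=2(35)+hi=9(95)=130
lo=3(49)+hi=9(95)=144
lo=4(55)+hi=9(95)=150
lo=5(58)+hi=9(95)=153
lo=6(61)+hi=9(95)=156
lo=7(83)+hi=9(95)=178
lo=7(83)+hi=8(85)=168

No pair found


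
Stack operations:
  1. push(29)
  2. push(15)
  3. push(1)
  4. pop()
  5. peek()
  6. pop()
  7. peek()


push(29) -> [29]
push(15) -> [29, 15]
push(1) -> [29, 15, 1]
pop()->1, [29, 15]
peek()->15
pop()->15, [29]
peek()->29

Final stack: [29]


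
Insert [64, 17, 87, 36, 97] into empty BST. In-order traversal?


Insert 64: root
Insert 17: L from 64
Insert 87: R from 64
Insert 36: L from 64 -> R from 17
Insert 97: R from 64 -> R from 87

In-order: [17, 36, 64, 87, 97]


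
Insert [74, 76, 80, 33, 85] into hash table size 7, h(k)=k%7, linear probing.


Insert 74: h=4 -> slot 4
Insert 76: h=6 -> slot 6
Insert 80: h=3 -> slot 3
Insert 33: h=5 -> slot 5
Insert 85: h=1 -> slot 1

Table: [None, 85, None, 80, 74, 33, 76]


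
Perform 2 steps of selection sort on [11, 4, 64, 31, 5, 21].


Initial: [11, 4, 64, 31, 5, 21]
Step 1: min=4 at 1
  Swap: [4, 11, 64, 31, 5, 21]
Step 2: min=5 at 4
  Swap: [4, 5, 64, 31, 11, 21]

After 2 steps: [4, 5, 64, 31, 11, 21]


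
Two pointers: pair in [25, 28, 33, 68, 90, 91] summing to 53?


lo=0(25)+hi=5(91)=116
lo=0(25)+hi=4(90)=115
lo=0(25)+hi=3(68)=93
lo=0(25)+hi=2(33)=58
lo=0(25)+hi=1(28)=53

Yes: 25+28=53


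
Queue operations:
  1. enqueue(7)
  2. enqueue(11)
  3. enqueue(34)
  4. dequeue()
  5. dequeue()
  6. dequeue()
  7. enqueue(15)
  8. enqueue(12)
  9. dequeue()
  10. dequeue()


enqueue(7) -> [7]
enqueue(11) -> [7, 11]
enqueue(34) -> [7, 11, 34]
dequeue()->7, [11, 34]
dequeue()->11, [34]
dequeue()->34, []
enqueue(15) -> [15]
enqueue(12) -> [15, 12]
dequeue()->15, [12]
dequeue()->12, []

Final queue: []


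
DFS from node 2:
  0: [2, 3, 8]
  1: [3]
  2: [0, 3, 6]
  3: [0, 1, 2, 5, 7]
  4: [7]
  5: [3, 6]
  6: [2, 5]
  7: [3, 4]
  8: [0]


Visit 2, push [6, 3, 0]
Visit 0, push [8, 3]
Visit 3, push [7, 5, 1]
Visit 1, push []
Visit 5, push [6]
Visit 6, push []
Visit 7, push [4]
Visit 4, push []
Visit 8, push []

DFS order: [2, 0, 3, 1, 5, 6, 7, 4, 8]


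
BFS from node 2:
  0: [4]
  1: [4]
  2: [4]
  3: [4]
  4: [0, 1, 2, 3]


Visit 2, enqueue [4]
Visit 4, enqueue [0, 1, 3]
Visit 0, enqueue []
Visit 1, enqueue []
Visit 3, enqueue []

BFS order: [2, 4, 0, 1, 3]


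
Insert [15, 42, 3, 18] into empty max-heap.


Insert 15: [15]
Insert 42: [42, 15]
Insert 3: [42, 15, 3]
Insert 18: [42, 18, 3, 15]

Final heap: [42, 18, 3, 15]


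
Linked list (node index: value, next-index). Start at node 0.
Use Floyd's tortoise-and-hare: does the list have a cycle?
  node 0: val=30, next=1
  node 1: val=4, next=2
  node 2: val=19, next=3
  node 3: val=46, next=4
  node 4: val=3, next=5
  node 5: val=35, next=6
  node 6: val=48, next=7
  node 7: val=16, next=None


Floyd's tortoise (slow, +1) and hare (fast, +2):
  init: slow=0, fast=0
  step 1: slow=1, fast=2
  step 2: slow=2, fast=4
  step 3: slow=3, fast=6
  step 4: fast 6->7->None, no cycle

Cycle: no


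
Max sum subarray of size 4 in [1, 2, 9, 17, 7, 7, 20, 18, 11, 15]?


[0:4]: 29
[1:5]: 35
[2:6]: 40
[3:7]: 51
[4:8]: 52
[5:9]: 56
[6:10]: 64

Max: 64 at [6:10]


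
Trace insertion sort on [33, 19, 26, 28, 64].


Initial: [33, 19, 26, 28, 64]
Insert 19: [19, 33, 26, 28, 64]
Insert 26: [19, 26, 33, 28, 64]
Insert 28: [19, 26, 28, 33, 64]
Insert 64: [19, 26, 28, 33, 64]

Sorted: [19, 26, 28, 33, 64]


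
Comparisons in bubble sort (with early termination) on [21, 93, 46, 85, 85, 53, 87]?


Algorithm: bubble sort (with early termination)
Input: [21, 93, 46, 85, 85, 53, 87]
Sorted: [21, 46, 53, 85, 85, 87, 93]

18


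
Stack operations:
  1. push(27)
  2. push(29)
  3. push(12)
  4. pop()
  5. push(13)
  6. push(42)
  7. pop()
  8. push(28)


push(27) -> [27]
push(29) -> [27, 29]
push(12) -> [27, 29, 12]
pop()->12, [27, 29]
push(13) -> [27, 29, 13]
push(42) -> [27, 29, 13, 42]
pop()->42, [27, 29, 13]
push(28) -> [27, 29, 13, 28]

Final stack: [27, 29, 13, 28]


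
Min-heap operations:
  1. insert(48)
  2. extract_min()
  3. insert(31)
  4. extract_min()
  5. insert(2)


insert(48) -> [48]
extract_min()->48, []
insert(31) -> [31]
extract_min()->31, []
insert(2) -> [2]

Final heap: [2]


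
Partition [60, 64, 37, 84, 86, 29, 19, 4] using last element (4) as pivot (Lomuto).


Pivot: 4
Place pivot at 0: [4, 64, 37, 84, 86, 29, 19, 60]

Partitioned: [4, 64, 37, 84, 86, 29, 19, 60]


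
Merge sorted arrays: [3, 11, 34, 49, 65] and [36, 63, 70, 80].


Take 3 from A
Take 11 from A
Take 34 from A
Take 36 from B
Take 49 from A
Take 63 from B
Take 65 from A

Merged: [3, 11, 34, 36, 49, 63, 65, 70, 80]


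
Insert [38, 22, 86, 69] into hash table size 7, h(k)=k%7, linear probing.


Insert 38: h=3 -> slot 3
Insert 22: h=1 -> slot 1
Insert 86: h=2 -> slot 2
Insert 69: h=6 -> slot 6

Table: [None, 22, 86, 38, None, None, 69]


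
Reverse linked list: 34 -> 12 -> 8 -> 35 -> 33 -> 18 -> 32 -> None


Step 1: curr=34, set curr.next=prev(None) | reversed so far: 34
Step 2: curr=12, set curr.next=prev(34) | reversed so far: 12 -> 34
Step 3: curr=8, set curr.next=prev(12) | reversed so far: 8 -> 12 -> 34
Step 4: curr=35, set curr.next=prev(8) | reversed so far: 35 -> 8 -> 12 -> 34
Step 5: curr=33, set curr.next=prev(35) | reversed so far: 33 -> 35 -> 8 -> 12 -> 34
Step 6: curr=18, set curr.next=prev(33) | reversed so far: 18 -> 33 -> 35 -> 8 -> 12 -> 34
Step 7: curr=32, set curr.next=prev(18) | reversed so far: 32 -> 18 -> 33 -> 35 -> 8 -> 12 -> 34

32 -> 18 -> 33 -> 35 -> 8 -> 12 -> 34 -> None


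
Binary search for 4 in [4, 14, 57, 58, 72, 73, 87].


Step 1: lo=0, hi=6, mid=3, val=58
Step 2: lo=0, hi=2, mid=1, val=14
Step 3: lo=0, hi=0, mid=0, val=4

Found at index 0


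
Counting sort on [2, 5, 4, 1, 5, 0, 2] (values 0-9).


Input: [2, 5, 4, 1, 5, 0, 2]
Counts: [1, 1, 2, 0, 1, 2, 0, 0, 0, 0]

Sorted: [0, 1, 2, 2, 4, 5, 5]


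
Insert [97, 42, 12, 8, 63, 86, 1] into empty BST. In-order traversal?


Insert 97: root
Insert 42: L from 97
Insert 12: L from 97 -> L from 42
Insert 8: L from 97 -> L from 42 -> L from 12
Insert 63: L from 97 -> R from 42
Insert 86: L from 97 -> R from 42 -> R from 63
Insert 1: L from 97 -> L from 42 -> L from 12 -> L from 8

In-order: [1, 8, 12, 42, 63, 86, 97]


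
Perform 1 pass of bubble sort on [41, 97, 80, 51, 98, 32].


Initial: [41, 97, 80, 51, 98, 32]
Pass 1: [41, 80, 51, 97, 32, 98] (3 swaps)

After 1 pass: [41, 80, 51, 97, 32, 98]


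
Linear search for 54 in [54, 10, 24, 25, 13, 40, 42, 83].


i=0: 54==54 found!

Found at 0, 1 comps


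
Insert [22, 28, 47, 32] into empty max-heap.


Insert 22: [22]
Insert 28: [28, 22]
Insert 47: [47, 22, 28]
Insert 32: [47, 32, 28, 22]

Final heap: [47, 32, 28, 22]


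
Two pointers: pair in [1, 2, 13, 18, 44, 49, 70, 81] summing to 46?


lo=0(1)+hi=7(81)=82
lo=0(1)+hi=6(70)=71
lo=0(1)+hi=5(49)=50
lo=0(1)+hi=4(44)=45
lo=1(2)+hi=4(44)=46

Yes: 2+44=46


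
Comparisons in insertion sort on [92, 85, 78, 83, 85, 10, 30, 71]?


Algorithm: insertion sort
Input: [92, 85, 78, 83, 85, 10, 30, 71]
Sorted: [10, 30, 71, 78, 83, 85, 85, 92]

25


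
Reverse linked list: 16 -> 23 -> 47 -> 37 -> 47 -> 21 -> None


Step 1: curr=16, set curr.next=prev(None) | reversed so far: 16
Step 2: curr=23, set curr.next=prev(16) | reversed so far: 23 -> 16
Step 3: curr=47, set curr.next=prev(23) | reversed so far: 47 -> 23 -> 16
Step 4: curr=37, set curr.next=prev(47) | reversed so far: 37 -> 47 -> 23 -> 16
Step 5: curr=47, set curr.next=prev(37) | reversed so far: 47 -> 37 -> 47 -> 23 -> 16
Step 6: curr=21, set curr.next=prev(47) | reversed so far: 21 -> 47 -> 37 -> 47 -> 23 -> 16

21 -> 47 -> 37 -> 47 -> 23 -> 16 -> None


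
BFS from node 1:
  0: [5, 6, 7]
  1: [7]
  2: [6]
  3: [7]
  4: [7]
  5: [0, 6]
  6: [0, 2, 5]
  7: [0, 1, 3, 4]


Visit 1, enqueue [7]
Visit 7, enqueue [0, 3, 4]
Visit 0, enqueue [5, 6]
Visit 3, enqueue []
Visit 4, enqueue []
Visit 5, enqueue []
Visit 6, enqueue [2]
Visit 2, enqueue []

BFS order: [1, 7, 0, 3, 4, 5, 6, 2]


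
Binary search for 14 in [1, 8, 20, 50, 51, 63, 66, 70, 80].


Step 1: lo=0, hi=8, mid=4, val=51
Step 2: lo=0, hi=3, mid=1, val=8
Step 3: lo=2, hi=3, mid=2, val=20

Not found


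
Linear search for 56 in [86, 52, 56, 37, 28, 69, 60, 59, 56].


i=0: 86!=56
i=1: 52!=56
i=2: 56==56 found!

Found at 2, 3 comps


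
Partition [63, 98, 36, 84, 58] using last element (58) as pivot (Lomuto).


Pivot: 58
  36 <= 58: swap -> [36, 98, 63, 84, 58]
Place pivot at 1: [36, 58, 63, 84, 98]

Partitioned: [36, 58, 63, 84, 98]


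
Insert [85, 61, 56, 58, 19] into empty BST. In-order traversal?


Insert 85: root
Insert 61: L from 85
Insert 56: L from 85 -> L from 61
Insert 58: L from 85 -> L from 61 -> R from 56
Insert 19: L from 85 -> L from 61 -> L from 56

In-order: [19, 56, 58, 61, 85]


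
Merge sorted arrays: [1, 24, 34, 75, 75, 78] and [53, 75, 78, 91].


Take 1 from A
Take 24 from A
Take 34 from A
Take 53 from B
Take 75 from A
Take 75 from A
Take 75 from B
Take 78 from A

Merged: [1, 24, 34, 53, 75, 75, 75, 78, 78, 91]


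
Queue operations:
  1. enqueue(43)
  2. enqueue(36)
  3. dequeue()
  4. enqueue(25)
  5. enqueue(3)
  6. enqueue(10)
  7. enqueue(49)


enqueue(43) -> [43]
enqueue(36) -> [43, 36]
dequeue()->43, [36]
enqueue(25) -> [36, 25]
enqueue(3) -> [36, 25, 3]
enqueue(10) -> [36, 25, 3, 10]
enqueue(49) -> [36, 25, 3, 10, 49]

Final queue: [36, 25, 3, 10, 49]


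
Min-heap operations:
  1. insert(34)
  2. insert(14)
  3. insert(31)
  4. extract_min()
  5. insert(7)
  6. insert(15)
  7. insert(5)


insert(34) -> [34]
insert(14) -> [14, 34]
insert(31) -> [14, 34, 31]
extract_min()->14, [31, 34]
insert(7) -> [7, 34, 31]
insert(15) -> [7, 15, 31, 34]
insert(5) -> [5, 7, 31, 34, 15]

Final heap: [5, 7, 31, 34, 15]


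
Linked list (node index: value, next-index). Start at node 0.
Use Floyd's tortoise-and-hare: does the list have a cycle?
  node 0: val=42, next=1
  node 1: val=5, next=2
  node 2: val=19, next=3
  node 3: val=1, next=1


Floyd's tortoise (slow, +1) and hare (fast, +2):
  init: slow=0, fast=0
  step 1: slow=1, fast=2
  step 2: slow=2, fast=1
  step 3: slow=3, fast=3
  slow == fast at node 3: cycle detected

Cycle: yes


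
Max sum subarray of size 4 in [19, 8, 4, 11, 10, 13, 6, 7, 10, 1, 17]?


[0:4]: 42
[1:5]: 33
[2:6]: 38
[3:7]: 40
[4:8]: 36
[5:9]: 36
[6:10]: 24
[7:11]: 35

Max: 42 at [0:4]


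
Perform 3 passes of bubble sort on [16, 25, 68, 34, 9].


Initial: [16, 25, 68, 34, 9]
Pass 1: [16, 25, 34, 9, 68] (2 swaps)
Pass 2: [16, 25, 9, 34, 68] (1 swaps)
Pass 3: [16, 9, 25, 34, 68] (1 swaps)

After 3 passes: [16, 9, 25, 34, 68]


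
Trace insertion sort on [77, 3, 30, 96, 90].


Initial: [77, 3, 30, 96, 90]
Insert 3: [3, 77, 30, 96, 90]
Insert 30: [3, 30, 77, 96, 90]
Insert 96: [3, 30, 77, 96, 90]
Insert 90: [3, 30, 77, 90, 96]

Sorted: [3, 30, 77, 90, 96]


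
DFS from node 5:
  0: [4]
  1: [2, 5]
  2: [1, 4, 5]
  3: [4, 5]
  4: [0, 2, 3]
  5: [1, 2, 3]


Visit 5, push [3, 2, 1]
Visit 1, push [2]
Visit 2, push [4]
Visit 4, push [3, 0]
Visit 0, push []
Visit 3, push []

DFS order: [5, 1, 2, 4, 0, 3]


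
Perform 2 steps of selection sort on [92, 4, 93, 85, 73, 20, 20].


Initial: [92, 4, 93, 85, 73, 20, 20]
Step 1: min=4 at 1
  Swap: [4, 92, 93, 85, 73, 20, 20]
Step 2: min=20 at 5
  Swap: [4, 20, 93, 85, 73, 92, 20]

After 2 steps: [4, 20, 93, 85, 73, 92, 20]


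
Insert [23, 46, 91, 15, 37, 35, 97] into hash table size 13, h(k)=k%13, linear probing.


Insert 23: h=10 -> slot 10
Insert 46: h=7 -> slot 7
Insert 91: h=0 -> slot 0
Insert 15: h=2 -> slot 2
Insert 37: h=11 -> slot 11
Insert 35: h=9 -> slot 9
Insert 97: h=6 -> slot 6

Table: [91, None, 15, None, None, None, 97, 46, None, 35, 23, 37, None]


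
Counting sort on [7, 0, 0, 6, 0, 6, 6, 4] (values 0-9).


Input: [7, 0, 0, 6, 0, 6, 6, 4]
Counts: [3, 0, 0, 0, 1, 0, 3, 1, 0, 0]

Sorted: [0, 0, 0, 4, 6, 6, 6, 7]


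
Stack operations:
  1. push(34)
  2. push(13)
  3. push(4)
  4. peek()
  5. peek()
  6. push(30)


push(34) -> [34]
push(13) -> [34, 13]
push(4) -> [34, 13, 4]
peek()->4
peek()->4
push(30) -> [34, 13, 4, 30]

Final stack: [34, 13, 4, 30]


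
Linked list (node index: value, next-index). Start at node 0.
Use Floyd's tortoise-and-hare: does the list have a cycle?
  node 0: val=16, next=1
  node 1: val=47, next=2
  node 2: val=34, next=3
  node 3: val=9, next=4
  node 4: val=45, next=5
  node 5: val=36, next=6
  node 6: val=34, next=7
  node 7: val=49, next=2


Floyd's tortoise (slow, +1) and hare (fast, +2):
  init: slow=0, fast=0
  step 1: slow=1, fast=2
  step 2: slow=2, fast=4
  step 3: slow=3, fast=6
  step 4: slow=4, fast=2
  step 5: slow=5, fast=4
  step 6: slow=6, fast=6
  slow == fast at node 6: cycle detected

Cycle: yes


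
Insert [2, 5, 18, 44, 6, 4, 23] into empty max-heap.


Insert 2: [2]
Insert 5: [5, 2]
Insert 18: [18, 2, 5]
Insert 44: [44, 18, 5, 2]
Insert 6: [44, 18, 5, 2, 6]
Insert 4: [44, 18, 5, 2, 6, 4]
Insert 23: [44, 18, 23, 2, 6, 4, 5]

Final heap: [44, 18, 23, 2, 6, 4, 5]


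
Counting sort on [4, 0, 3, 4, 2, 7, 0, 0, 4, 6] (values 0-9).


Input: [4, 0, 3, 4, 2, 7, 0, 0, 4, 6]
Counts: [3, 0, 1, 1, 3, 0, 1, 1, 0, 0]

Sorted: [0, 0, 0, 2, 3, 4, 4, 4, 6, 7]


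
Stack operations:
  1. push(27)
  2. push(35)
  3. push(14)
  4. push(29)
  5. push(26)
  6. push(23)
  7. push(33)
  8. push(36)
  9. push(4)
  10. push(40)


push(27) -> [27]
push(35) -> [27, 35]
push(14) -> [27, 35, 14]
push(29) -> [27, 35, 14, 29]
push(26) -> [27, 35, 14, 29, 26]
push(23) -> [27, 35, 14, 29, 26, 23]
push(33) -> [27, 35, 14, 29, 26, 23, 33]
push(36) -> [27, 35, 14, 29, 26, 23, 33, 36]
push(4) -> [27, 35, 14, 29, 26, 23, 33, 36, 4]
push(40) -> [27, 35, 14, 29, 26, 23, 33, 36, 4, 40]

Final stack: [27, 35, 14, 29, 26, 23, 33, 36, 4, 40]


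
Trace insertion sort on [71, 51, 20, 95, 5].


Initial: [71, 51, 20, 95, 5]
Insert 51: [51, 71, 20, 95, 5]
Insert 20: [20, 51, 71, 95, 5]
Insert 95: [20, 51, 71, 95, 5]
Insert 5: [5, 20, 51, 71, 95]

Sorted: [5, 20, 51, 71, 95]


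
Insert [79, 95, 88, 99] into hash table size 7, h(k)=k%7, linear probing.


Insert 79: h=2 -> slot 2
Insert 95: h=4 -> slot 4
Insert 88: h=4, 1 probes -> slot 5
Insert 99: h=1 -> slot 1

Table: [None, 99, 79, None, 95, 88, None]


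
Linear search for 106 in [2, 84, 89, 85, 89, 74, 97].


i=0: 2!=106
i=1: 84!=106
i=2: 89!=106
i=3: 85!=106
i=4: 89!=106
i=5: 74!=106
i=6: 97!=106

Not found, 7 comps


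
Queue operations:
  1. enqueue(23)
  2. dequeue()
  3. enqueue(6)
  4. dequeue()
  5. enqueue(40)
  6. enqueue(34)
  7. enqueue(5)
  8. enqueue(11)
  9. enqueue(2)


enqueue(23) -> [23]
dequeue()->23, []
enqueue(6) -> [6]
dequeue()->6, []
enqueue(40) -> [40]
enqueue(34) -> [40, 34]
enqueue(5) -> [40, 34, 5]
enqueue(11) -> [40, 34, 5, 11]
enqueue(2) -> [40, 34, 5, 11, 2]

Final queue: [40, 34, 5, 11, 2]


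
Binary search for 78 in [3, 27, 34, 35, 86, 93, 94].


Step 1: lo=0, hi=6, mid=3, val=35
Step 2: lo=4, hi=6, mid=5, val=93
Step 3: lo=4, hi=4, mid=4, val=86

Not found


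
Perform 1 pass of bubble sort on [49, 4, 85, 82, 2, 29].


Initial: [49, 4, 85, 82, 2, 29]
Pass 1: [4, 49, 82, 2, 29, 85] (4 swaps)

After 1 pass: [4, 49, 82, 2, 29, 85]
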